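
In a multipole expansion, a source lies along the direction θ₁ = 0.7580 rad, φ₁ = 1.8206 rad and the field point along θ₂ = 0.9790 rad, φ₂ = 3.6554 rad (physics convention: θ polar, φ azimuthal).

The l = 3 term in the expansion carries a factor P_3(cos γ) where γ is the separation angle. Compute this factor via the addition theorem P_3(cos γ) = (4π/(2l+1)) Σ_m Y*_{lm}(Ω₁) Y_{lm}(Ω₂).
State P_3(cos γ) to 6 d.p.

-0.342292

Expand P_3 via completeness: Σ_{m} conj(Y_{3,m}) at Ω₁ times Y_{3,m} at Ω₂ —
  [-3]  conj(Y_{3,-3})(Ω₁) = (0.092344, -0.099242) ; Y_{3,-3}(Ω₂) = (-0.007005, 0.238408) ; Δ = (0.023013, 0.022711)
  [-2]  conj(Y_{3,-2})(Ω₁) = (-0.307891, -0.168045) ; Y_{3,-2}(Ω₂) = (0.202970, -0.336176) ; Δ = (-0.118985, 0.069397)
  [-1]  conj(Y_{3,-1})(Ω₁) = (-0.089908, 0.352398) ; Y_{3,-1}(Ω₂) = (-0.129874, 0.073297) ; Δ = (-0.014153, -0.052357)
  [+0]  conj(Y_{3,0})(Ω₁) = (-0.098396, -0.000000) ; Y_{3,0}(Ω₂) = (-0.300609, 0.000000) ; Δ = (0.029579, 0.000000)
  [+1]  conj(Y_{3,1})(Ω₁) = (0.089908, 0.352398) ; Y_{3,1}(Ω₂) = (0.129874, 0.073297) ; Δ = (-0.014153, 0.052357)
  [+2]  conj(Y_{3,2})(Ω₁) = (-0.307891, 0.168045) ; Y_{3,2}(Ω₂) = (0.202970, 0.336176) ; Δ = (-0.118985, -0.069397)
  [+3]  conj(Y_{3,3})(Ω₁) = (-0.092344, -0.099242) ; Y_{3,3}(Ω₂) = (0.007005, 0.238408) ; Δ = (0.023013, -0.022711)
Σ over m = (-0.190671, 0.000000); ×(4π/7) → (-0.342292, 0.000000). Real part: -0.342292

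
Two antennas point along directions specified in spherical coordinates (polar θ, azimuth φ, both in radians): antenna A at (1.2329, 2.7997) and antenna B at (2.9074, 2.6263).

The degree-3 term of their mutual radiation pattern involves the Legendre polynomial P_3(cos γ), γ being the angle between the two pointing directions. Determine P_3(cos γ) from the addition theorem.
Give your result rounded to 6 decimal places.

Summing Y*_{l m}(θ₁,φ₁)·Y_{l m}(θ₂,φ₂) over m ∈ [−3, 3]; prefactor 4π/(2·3+1) = 1.795196:
  [-3]  conj(Y_{3,-3})(Ω₁) = -0.18168 + 0.29959j ; Y_{3,-3}(Ω₂) = -0.00013 - 0.00521j ; Δ = 0.00159 + 0.00091j
  [-2]  conj(Y_{3,-2})(Ω₁) = 0.23377 - 0.19051j ; Y_{3,-2}(Ω₂) = -0.02753 - 0.04591j ; Δ = -0.01518 - 0.00549j
  [-1]  conj(Y_{3,-1})(Ω₁) = 0.12942 - 0.04606j ; Y_{3,-1}(Ω₂) = -0.24346 - 0.13788j ; Δ = -0.03786 - 0.00663j
  [+0]  conj(Y_{3,0})(Ω₁) = -0.30315 + 0.00000j ; Y_{3,0}(Ω₂) = -0.62824 + 0.00000j ; Δ = 0.19045 + 0.00000j
  [+1]  conj(Y_{3,1})(Ω₁) = -0.12942 - 0.04606j ; Y_{3,1}(Ω₂) = 0.24346 - 0.13788j ; Δ = -0.03786 + 0.00663j
  [+2]  conj(Y_{3,2})(Ω₁) = 0.23377 + 0.19051j ; Y_{3,2}(Ω₂) = -0.02753 + 0.04591j ; Δ = -0.01518 + 0.00549j
  [+3]  conj(Y_{3,3})(Ω₁) = 0.18168 + 0.29959j ; Y_{3,3}(Ω₂) = 0.00013 - 0.00521j ; Δ = 0.00159 - 0.00091j
Total Σ_m = 0.08754 + 0.00000j. Multiply by 1.795196: 0.15716 + 0.00000j. P_3(cos γ) = 0.157156

0.157156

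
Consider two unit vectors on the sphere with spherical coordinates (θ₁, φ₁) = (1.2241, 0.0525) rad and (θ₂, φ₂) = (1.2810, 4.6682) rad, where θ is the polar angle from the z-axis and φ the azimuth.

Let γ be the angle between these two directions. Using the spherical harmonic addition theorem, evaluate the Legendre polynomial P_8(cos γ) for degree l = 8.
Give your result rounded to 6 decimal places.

0.272436

Term-by-term m-sum for l=8 (normalisation 4π/17 = 0.739198):
  [-8]  conj(Y_{8,-8})(Ω₁) = (0.288107, 0.128661) ; Y_{8,-8}(Ω₂) = (0.343927, 0.126914) ; Δ = (0.082759, 0.080815)
  [-7]  conj(Y_{8,-7})(Ω₁) = (0.425543, 0.163830) ; Y_{8,-7}(Ω₂) = (0.133109, -0.416511) ; Δ = (0.124880, -0.155436)
  [-6]  conj(Y_{8,-6})(Ω₁) = (0.181281, 0.059070) ; Y_{8,-6}(Ω₂) = (-0.063262, -0.017177) ; Δ = (-0.010453, -0.006851)
  [-5]  conj(Y_{8,-5})(Ω₁) = (-0.249001, -0.066907) ; Y_{8,-5}(Ω₂) = (0.073057, -0.325257) ; Δ = (-0.039953, 0.076101)
  [-4]  conj(Y_{8,-4})(Ω₁) = (-0.293928, -0.062649) ; Y_{8,-4}(Ω₂) = (-0.193697, -0.034598) ; Δ = (0.054766, 0.022304)
  [-3]  conj(Y_{8,-3})(Ω₁) = (0.126308, 0.020060) ; Y_{8,-3}(Ω₂) = (0.033011, -0.247553) ; Δ = (0.009135, -0.030606)
  [-2]  conj(Y_{8,-2})(Ω₁) = (0.318904, 0.033608) ; Y_{8,-2}(Ω₂) = (-0.241660, -0.021413) ; Δ = (-0.076347, -0.014951)
  [-1]  conj(Y_{8,-1})(Ω₁) = (-0.068699, -0.003610) ; Y_{8,-1}(Ω₂) = (0.009185, -0.207714) ; Δ = (-0.001381, 0.014237)
  [+0]  conj(Y_{8,0})(Ω₁) = (-0.322043, -0.000000) ; Y_{8,0}(Ω₂) = (-0.253827, 0.000000) ; Δ = (0.081743, 0.000000)
  [+1]  conj(Y_{8,1})(Ω₁) = (0.068699, -0.003610) ; Y_{8,1}(Ω₂) = (-0.009185, -0.207714) ; Δ = (-0.001381, -0.014237)
  [+2]  conj(Y_{8,2})(Ω₁) = (0.318904, -0.033608) ; Y_{8,2}(Ω₂) = (-0.241660, 0.021413) ; Δ = (-0.076347, 0.014951)
  [+3]  conj(Y_{8,3})(Ω₁) = (-0.126308, 0.020060) ; Y_{8,3}(Ω₂) = (-0.033011, -0.247553) ; Δ = (0.009135, 0.030606)
  [+4]  conj(Y_{8,4})(Ω₁) = (-0.293928, 0.062649) ; Y_{8,4}(Ω₂) = (-0.193697, 0.034598) ; Δ = (0.054766, -0.022304)
  [+5]  conj(Y_{8,5})(Ω₁) = (0.249001, -0.066907) ; Y_{8,5}(Ω₂) = (-0.073057, -0.325257) ; Δ = (-0.039953, -0.076101)
  [+6]  conj(Y_{8,6})(Ω₁) = (0.181281, -0.059070) ; Y_{8,6}(Ω₂) = (-0.063262, 0.017177) ; Δ = (-0.010453, 0.006851)
  [+7]  conj(Y_{8,7})(Ω₁) = (-0.425543, 0.163830) ; Y_{8,7}(Ω₂) = (-0.133109, -0.416511) ; Δ = (0.124880, 0.155436)
  [+8]  conj(Y_{8,8})(Ω₁) = (0.288107, -0.128661) ; Y_{8,8}(Ω₂) = (0.343927, -0.126914) ; Δ = (0.082759, -0.080815)
Accumulated sum (0.368556, 0.000000); after 4π/(2l+1) scaling, (0.272436, 0.000000) ⇒ P_8 = 0.272436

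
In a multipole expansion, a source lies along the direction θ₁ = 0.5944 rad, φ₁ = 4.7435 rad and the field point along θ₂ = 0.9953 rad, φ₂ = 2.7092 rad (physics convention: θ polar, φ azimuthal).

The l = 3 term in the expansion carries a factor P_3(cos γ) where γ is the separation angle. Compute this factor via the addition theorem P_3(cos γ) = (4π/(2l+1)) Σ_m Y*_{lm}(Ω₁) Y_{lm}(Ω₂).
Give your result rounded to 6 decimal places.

-0.326358

Addition theorem: P_3(cos γ) = (4π/7) Σ_m Y*_{lm}(Ω₁) Y_{lm}(Ω₂), m = −3…3:
  [-3]  conj(Y_{3,-3})(Ω₁) = (-0.006829, 0.072957) ; Y_{3,-3}(Ω₂) = (-0.066565, -0.237176) ; Δ = (0.017758, -0.003237)
  [-2]  conj(Y_{3,-2})(Ω₁) = (-0.265022, -0.016512) ; Y_{3,-2}(Ω₂) = (0.253981, 0.297884) ; Δ = (-0.062392, -0.083139)
  [-1]  conj(Y_{3,-1})(Ω₁) = (0.013691, -0.439930) ; Y_{3,-1}(Ω₂) = (-0.118420, -0.054653) ; Δ = (-0.025665, 0.051348)
  [+0]  conj(Y_{3,0})(Ω₁) = (0.133541, -0.000000) ; Y_{3,0}(Ω₂) = (-0.308502, 0.000000) ; Δ = (-0.041198, 0.000000)
  [+1]  conj(Y_{3,1})(Ω₁) = (-0.013691, -0.439930) ; Y_{3,1}(Ω₂) = (0.118420, -0.054653) ; Δ = (-0.025665, -0.051348)
  [+2]  conj(Y_{3,2})(Ω₁) = (-0.265022, 0.016512) ; Y_{3,2}(Ω₂) = (0.253981, -0.297884) ; Δ = (-0.062392, 0.083139)
  [+3]  conj(Y_{3,3})(Ω₁) = (0.006829, 0.072957) ; Y_{3,3}(Ω₂) = (0.066565, -0.237176) ; Δ = (0.017758, 0.003237)
Σ over m = (-0.181795, -0.000000); ×(4π/7) → (-0.326358, -0.000000). Real part: -0.326358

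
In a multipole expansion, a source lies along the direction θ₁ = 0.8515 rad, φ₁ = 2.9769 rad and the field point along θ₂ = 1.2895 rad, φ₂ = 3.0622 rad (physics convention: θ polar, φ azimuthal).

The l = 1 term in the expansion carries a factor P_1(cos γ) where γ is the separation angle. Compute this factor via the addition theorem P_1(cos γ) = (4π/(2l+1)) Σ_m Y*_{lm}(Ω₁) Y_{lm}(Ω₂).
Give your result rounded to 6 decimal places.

Expand P_1 via completeness: Σ_{m} conj(Y_{1,m}) at Ω₁ times Y_{1,m} at Ω₂ —
  term(m=-1) = (0.085953, -0.007350)   from Y*(Ω₁)=(-0.256388, 0.042611), Y(Ω₂)=(-0.330869, -0.026324)
  term(m=+0) = (0.043664, 0.000000)   from Y*(Ω₁)=(0.321918, -0.000000), Y(Ω₂)=(0.135637, 0.000000)
  term(m=+1) = (0.085953, 0.007350)   from Y*(Ω₁)=(0.256388, 0.042611), Y(Ω₂)=(0.330869, -0.026324)
Total Σ_m = (0.215569, 0.000000). Multiply by 4.188790: (0.902974, 0.000000). P_1(cos γ) = 0.902974

0.902974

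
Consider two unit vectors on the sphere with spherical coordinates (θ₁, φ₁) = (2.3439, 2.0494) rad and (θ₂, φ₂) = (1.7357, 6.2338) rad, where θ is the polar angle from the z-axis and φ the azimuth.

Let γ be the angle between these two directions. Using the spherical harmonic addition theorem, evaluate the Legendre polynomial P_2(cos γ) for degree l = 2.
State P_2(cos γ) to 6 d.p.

Expand P_2 via completeness: Σ_{m} conj(Y_{2,m}) at Ω₁ times Y_{2,m} at Ω₂ —
  m=-2: Y*=-0.113944-0.161789i  Y=+0.374033+0.037064i  product -0.036622-0.064738i
  m=-1: Y*=+0.177841-0.342768i  Y=-0.124947-0.006176i  product -0.024337+0.041729i
  m=+0: Y*=+0.146064-0.000000i  Y=-0.289894+0.000000i  product -0.042343+0.000000i
  m=+1: Y*=-0.177841-0.342768i  Y=+0.124947-0.006176i  product -0.024337-0.041729i
  m=+2: Y*=-0.113944+0.161789i  Y=+0.374033-0.037064i  product -0.036622+0.064738i
Accumulated sum -0.164262+0.000000i; after 4π/(2l+1) scaling, -0.412836+0.000000i ⇒ P_2 = -0.412836

-0.412836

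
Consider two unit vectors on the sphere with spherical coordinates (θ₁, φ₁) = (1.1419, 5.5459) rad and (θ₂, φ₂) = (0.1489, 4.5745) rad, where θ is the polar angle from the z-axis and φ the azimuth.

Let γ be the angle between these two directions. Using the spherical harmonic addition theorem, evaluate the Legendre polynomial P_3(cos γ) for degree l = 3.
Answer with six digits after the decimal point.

Expand P_3 via completeness: Σ_{m} conj(Y_{3,m}) at Ω₁ times Y_{3,m} at Ω₂ —
  [-3]  conj(Y_{3,-3})(Ω₁) = -0.18767 - 0.25151j ; Y_{3,-3}(Ω₂) = 0.00055 - 0.00125j ; Δ = -0.00042 + 0.00010j
  [-2]  conj(Y_{3,-2})(Ω₁) = 0.03377 - 0.34988j ; Y_{3,-2}(Ω₂) = -0.02140 - 0.00606j ; Δ = -0.00284 + 0.00728j
  [-1]  conj(Y_{3,-1})(Ω₁) = -0.02943 + 0.02673j ; Y_{3,-1}(Ω₂) = -0.02563 + 0.18473j ; Δ = -0.00418 - 0.00612j
  [+0]  conj(Y_{3,0})(Ω₁) = -0.33138 + 0.00000j ; Y_{3,0}(Ω₂) = 0.69748 + 0.00000j ; Δ = -0.23113 + 0.00000j
  [+1]  conj(Y_{3,1})(Ω₁) = 0.02943 + 0.02673j ; Y_{3,1}(Ω₂) = 0.02563 + 0.18473j ; Δ = -0.00418 + 0.00612j
  [+2]  conj(Y_{3,2})(Ω₁) = 0.03377 + 0.34988j ; Y_{3,2}(Ω₂) = -0.02140 + 0.00606j ; Δ = -0.00284 - 0.00728j
  [+3]  conj(Y_{3,3})(Ω₁) = 0.18767 - 0.25151j ; Y_{3,3}(Ω₂) = -0.00055 - 0.00125j ; Δ = -0.00042 - 0.00010j
Accumulated sum -0.24601 - 0.00000j; after 4π/(2l+1) scaling, -0.44164 - 0.00000j ⇒ P_3 = -0.441641

-0.441641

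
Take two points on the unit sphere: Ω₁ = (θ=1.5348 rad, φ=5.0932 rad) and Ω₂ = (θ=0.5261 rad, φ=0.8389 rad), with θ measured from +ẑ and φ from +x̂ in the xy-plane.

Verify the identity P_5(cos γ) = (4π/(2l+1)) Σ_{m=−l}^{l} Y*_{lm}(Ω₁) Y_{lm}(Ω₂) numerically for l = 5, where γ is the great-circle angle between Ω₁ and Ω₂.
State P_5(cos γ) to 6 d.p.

Summing Y*_{l m}(θ₁,φ₁)·Y_{l m}(θ₂,φ₂) over m ∈ [−5, 5]; prefactor 4π/(2·5+1) = 1.142397:
  m=-5: Y*=+0.437178+0.151338i  Y=-0.007337+0.012877i  product -0.005156+0.004519i
  m=-4: Y*=+0.002504+0.052625i  Y=-0.078869+0.017141i  product -0.001100-0.004108i
  m=-3: Y*=+0.310414-0.141748i  Y=-0.203596-0.146858i  product -0.084016-0.016728i
  m=-2: Y*=+0.043913+0.041873i  Y=-0.049081-0.456938i  product +0.016978-0.022121i
  m=-1: Y*=+0.116810-0.291768i  Y=+0.244484-0.272151i  product -0.050847-0.103122i
  m=+0: Y*=+0.062752-0.000000i  Y=-0.213937+0.000000i  product -0.013425+0.000000i
  m=+1: Y*=-0.116810-0.291768i  Y=-0.244484-0.272151i  product -0.050847+0.103122i
  m=+2: Y*=+0.043913-0.041873i  Y=-0.049081+0.456938i  product +0.016978+0.022121i
  m=+3: Y*=-0.310414-0.141748i  Y=+0.203596-0.146858i  product -0.084016+0.016728i
  m=+4: Y*=+0.002504-0.052625i  Y=-0.078869-0.017141i  product -0.001100+0.004108i
  m=+5: Y*=-0.437178+0.151338i  Y=+0.007337+0.012877i  product -0.005156-0.004519i
Σ over m = -0.261706+0.000000i; ×(4π/11) → -0.298972+0.000000i. Real part: -0.298972

-0.298972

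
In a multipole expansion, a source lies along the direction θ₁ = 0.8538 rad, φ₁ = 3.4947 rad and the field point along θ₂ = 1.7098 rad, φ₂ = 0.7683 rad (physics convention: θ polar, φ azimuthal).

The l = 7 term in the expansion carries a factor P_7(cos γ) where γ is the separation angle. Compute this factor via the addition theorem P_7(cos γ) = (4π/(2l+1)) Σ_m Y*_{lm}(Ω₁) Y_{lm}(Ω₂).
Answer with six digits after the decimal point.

Term-by-term m-sum for l=7 (normalisation 4π/15 = 0.837758):
  term(m=-7) = (0.031415, 0.007530)   from Y*(Ω₁)=(0.054200, -0.042926), Y(Ω₂)=(0.288576, 0.367473)
  term(m=-6) = (0.043898, 0.033402)   from Y*(Ω₁)=(-0.117465, 0.192518), Y(Ω₂)=(0.025048, -0.243304)
  term(m=-5) = (-0.052299, -0.094569)   from Y*(Ω₁)=(0.079718, -0.404167), Y(Ω₂)=(0.200655, -0.168977)
  term(m=-4) = (-0.009836, -0.109022)   from Y*(Ω₁)=(0.064168, 0.401796), Y(Ω₂)=(-0.268402, -0.018385)
  term(m=-3) = (-0.003383, 0.010032)   from Y*(Ω₁)=(-0.027005, -0.048111), Y(Ω₂)=(-0.128551, -0.142465)
  term(m=-2) = (0.063273, -0.069239)   from Y*(Ω₁)=(-0.259351, -0.221219), Y(Ω₂)=(-0.009407, 0.274992)
  term(m=-1) = (-0.032181, 0.014186)   from Y*(Ω₁)=(0.201593, 0.074298), Y(Ω₂)=(-0.117710, 0.113752)
  term(m=+0) = (0.078662, 0.000000)   from Y*(Ω₁)=(0.284682, -0.000000), Y(Ω₂)=(0.276316, 0.000000)
  term(m=+1) = (-0.032181, -0.014186)   from Y*(Ω₁)=(-0.201593, 0.074298), Y(Ω₂)=(0.117710, 0.113752)
  term(m=+2) = (0.063273, 0.069239)   from Y*(Ω₁)=(-0.259351, 0.221219), Y(Ω₂)=(-0.009407, -0.274992)
  term(m=+3) = (-0.003383, -0.010032)   from Y*(Ω₁)=(0.027005, -0.048111), Y(Ω₂)=(0.128551, -0.142465)
  term(m=+4) = (-0.009836, 0.109022)   from Y*(Ω₁)=(0.064168, -0.401796), Y(Ω₂)=(-0.268402, 0.018385)
  term(m=+5) = (-0.052299, 0.094569)   from Y*(Ω₁)=(-0.079718, -0.404167), Y(Ω₂)=(-0.200655, -0.168977)
  term(m=+6) = (0.043898, -0.033402)   from Y*(Ω₁)=(-0.117465, -0.192518), Y(Ω₂)=(0.025048, 0.243304)
  term(m=+7) = (0.031415, -0.007530)   from Y*(Ω₁)=(-0.054200, -0.042926), Y(Ω₂)=(-0.288576, 0.367473)
Total Σ_m = (0.160438, -0.000000). Multiply by 0.837758: (0.134408, -0.000000). P_7(cos γ) = 0.134408

0.134408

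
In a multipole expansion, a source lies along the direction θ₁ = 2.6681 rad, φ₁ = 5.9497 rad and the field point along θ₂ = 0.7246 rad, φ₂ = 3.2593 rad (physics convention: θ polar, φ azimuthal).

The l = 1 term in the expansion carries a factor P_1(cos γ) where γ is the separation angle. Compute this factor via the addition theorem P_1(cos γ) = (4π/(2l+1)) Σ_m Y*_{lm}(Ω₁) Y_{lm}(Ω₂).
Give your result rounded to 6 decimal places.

Addition theorem: P_1(cos γ) = (4π/3) Σ_m Y*_{lm}(Ω₁) Y_{lm}(Ω₂), m = −1…1:
  m=-1: Y*=+0.148865-0.051570i  Y=-0.227421+0.026893i  product -0.032468+0.015732i
  m=+0: Y*=-0.434847-0.000000i  Y=+0.365848+0.000000i  product -0.159088-0.000000i
  m=+1: Y*=-0.148865-0.051570i  Y=+0.227421+0.026893i  product -0.032468-0.015732i
Total Σ_m = -0.224024+0.000000i. Multiply by 4.188790: -0.938391+0.000000i. P_1(cos γ) = -0.938391

-0.938391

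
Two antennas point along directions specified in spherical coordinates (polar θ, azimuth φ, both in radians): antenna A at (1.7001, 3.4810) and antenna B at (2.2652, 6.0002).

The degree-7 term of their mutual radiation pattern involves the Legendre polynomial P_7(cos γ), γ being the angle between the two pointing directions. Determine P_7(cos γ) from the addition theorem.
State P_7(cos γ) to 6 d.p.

Addition theorem: P_7(cos γ) = (4π/15) Σ_m Y*_{lm}(Ω₁) Y_{lm}(Ω₂), m = −7…7:
  [-7]  conj(Y_{7,-7})(Ω₁) = +0.339919-0.326811i ; Y_{7,-7}(Ω₂) = -0.031543+0.072554i ; Δ = +0.012990+0.034971i
  [-6]  conj(Y_{7,-6})(Ω₁) = +0.103008-0.204990i ; Y_{7,-6}(Ω₂) = +0.031252-0.244526i ; Δ = -0.046906-0.031594i
  [-5]  conj(Y_{7,-5})(Ω₁) = -0.034726+0.273618i ; Y_{7,-5}(Ω₂) = +0.065988+0.419919i ; Δ = -0.117189+0.003473i
  [-4]  conj(Y_{7,-4})(Ω₁) = +0.053892+0.248973i ; Y_{7,-4}(Ω₂) = -0.161667-0.344425i ; Δ = +0.077040-0.058812i
  [-3]  conj(Y_{7,-3})(Ω₁) = -0.109980-0.178350i ; Y_{7,-3}(Ω₂) = -0.001557-0.001769i ; Δ = -0.000144+0.000472i
  [-2]  conj(Y_{7,-2})(Ω₁) = -0.203985-0.164556i ; Y_{7,-2}(Ω₂) = +0.302672+0.192287i ; Δ = -0.030099-0.089030i
  [-1]  conj(Y_{7,-1})(Ω₁) = +0.172630+0.060950i ; Y_{7,-1}(Ω₂) = -0.153905-0.044754i ; Δ = -0.023841-0.017106i
  [+0]  conj(Y_{7,0})(Ω₁) = +0.263724-0.000000i ; Y_{7,0}(Ω₂) = -0.316452+0.000000i ; Δ = -0.083456+0.000000i
  [+1]  conj(Y_{7,1})(Ω₁) = -0.172630+0.060950i ; Y_{7,1}(Ω₂) = +0.153905-0.044754i ; Δ = -0.023841+0.017106i
  [+2]  conj(Y_{7,2})(Ω₁) = -0.203985+0.164556i ; Y_{7,2}(Ω₂) = +0.302672-0.192287i ; Δ = -0.030099+0.089030i
  [+3]  conj(Y_{7,3})(Ω₁) = +0.109980-0.178350i ; Y_{7,3}(Ω₂) = +0.001557-0.001769i ; Δ = -0.000144-0.000472i
  [+4]  conj(Y_{7,4})(Ω₁) = +0.053892-0.248973i ; Y_{7,4}(Ω₂) = -0.161667+0.344425i ; Δ = +0.077040+0.058812i
  [+5]  conj(Y_{7,5})(Ω₁) = +0.034726+0.273618i ; Y_{7,5}(Ω₂) = -0.065988+0.419919i ; Δ = -0.117189-0.003473i
  [+6]  conj(Y_{7,6})(Ω₁) = +0.103008+0.204990i ; Y_{7,6}(Ω₂) = +0.031252+0.244526i ; Δ = -0.046906+0.031594i
  [+7]  conj(Y_{7,7})(Ω₁) = -0.339919-0.326811i ; Y_{7,7}(Ω₂) = +0.031543+0.072554i ; Δ = +0.012990-0.034971i
Total Σ_m = -0.339755+0.000000i. Multiply by 0.837758: -0.284633+0.000000i. P_7(cos γ) = -0.284633

-0.284633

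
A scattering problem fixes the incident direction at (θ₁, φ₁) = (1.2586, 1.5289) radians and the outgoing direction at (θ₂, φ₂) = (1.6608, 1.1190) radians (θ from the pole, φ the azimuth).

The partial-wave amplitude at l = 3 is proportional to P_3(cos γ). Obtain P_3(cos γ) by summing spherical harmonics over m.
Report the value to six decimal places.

0.228172

Expand P_3 via completeness: Σ_{m} conj(Y_{3,m}) at Ω₁ times Y_{3,m} at Ω₂ —
  term(m=-3) = 0.04958 + 0.13968j   from Y*(Ω₁)=-0.04508 - 0.35676j, Y(Ω₂)=-0.40265 + 0.08810j
  term(m=-2) = -0.01768 - 0.01894j   from Y*(Ω₁)=-0.28329 + 0.02379j, Y(Ω₂)=0.05638 + 0.07158j
  term(m=-1) = 0.04603 + 0.02000j   from Y*(Ω₁)=-0.00681 - 0.16234j, Y(Ω₂)=-0.13485 + 0.27788j
  term(m=+0) = -0.02877 + 0.00000j   from Y*(Ω₁)=-0.28980 + 0.00000j, Y(Ω₂)=0.09927 + 0.00000j
  term(m=+1) = 0.04603 - 0.02000j   from Y*(Ω₁)=0.00681 - 0.16234j, Y(Ω₂)=0.13485 + 0.27788j
  term(m=+2) = -0.01768 + 0.01894j   from Y*(Ω₁)=-0.28329 - 0.02379j, Y(Ω₂)=0.05638 - 0.07158j
  term(m=+3) = 0.04958 - 0.13968j   from Y*(Ω₁)=0.04508 - 0.35676j, Y(Ω₂)=0.40265 + 0.08810j
Accumulated sum 0.12710 + 0.00000j; after 4π/(2l+1) scaling, 0.22817 + 0.00000j ⇒ P_3 = 0.228172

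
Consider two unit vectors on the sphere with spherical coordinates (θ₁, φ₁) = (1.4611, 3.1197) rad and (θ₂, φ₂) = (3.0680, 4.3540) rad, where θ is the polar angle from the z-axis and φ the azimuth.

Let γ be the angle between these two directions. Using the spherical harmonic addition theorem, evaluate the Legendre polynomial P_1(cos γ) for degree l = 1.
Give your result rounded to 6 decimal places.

Expand P_1 via completeness: Σ_{m} conj(Y_{1,m}) at Ω₁ times Y_{1,m} at Ω₂ —
  [-1]  conj(Y_{1,-1})(Ω₁) = -0.343335+0.007518i ; Y_{1,-1}(Ω₂) = -0.008910+0.023789i ; Δ = +0.002880-0.008235i
  [+0]  conj(Y_{1,0})(Ω₁) = +0.053490-0.000000i ; Y_{1,0}(Ω₂) = -0.487280+0.000000i ; Δ = -0.026065+0.000000i
  [+1]  conj(Y_{1,1})(Ω₁) = +0.343335+0.007518i ; Y_{1,1}(Ω₂) = +0.008910+0.023789i ; Δ = +0.002880+0.008235i
Σ over m = -0.020304+0.000000i; ×(4π/3) → -0.085049+0.000000i. Real part: -0.085049

-0.085049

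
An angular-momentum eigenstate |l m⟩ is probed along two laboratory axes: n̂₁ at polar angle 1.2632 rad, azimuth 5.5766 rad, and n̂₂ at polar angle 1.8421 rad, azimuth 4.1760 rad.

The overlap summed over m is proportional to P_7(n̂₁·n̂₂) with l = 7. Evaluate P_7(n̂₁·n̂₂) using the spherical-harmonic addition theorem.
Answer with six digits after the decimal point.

Expand P_7 via completeness: Σ_{m} conj(Y_{7,m}) at Ω₁ times Y_{7,m} at Ω₂ —
  m=-7: Y*=0.08271 + 0.34745j  Y=-0.22167 + 0.31506j  product -0.12780 - 0.05096j
  m=-6: Y*=-0.19335 + 0.37795j  Y=-0.39976 - 0.03074j  product 0.08891 - 0.14515j
  m=-5: Y*=-0.05113 + 0.02110j  Y=0.00897 + 0.01812j  product -0.00084 - 0.00074j
  m=-4: Y*=0.31516 + 0.10278j  Y=-0.19033 + 0.29385j  product -0.09019 + 0.07305j
  m=-3: Y*=0.09238 + 0.15103j  Y=-0.09910 - 0.00380j  product -0.00858 - 0.01532j
  m=-2: Y*=0.04132 - 0.25999j  Y=0.14571 + 0.26797j  product 0.07569 - 0.02681j
  m=-1: Y*=0.16419 - 0.14016j  Y=-0.07237 + 0.12172j  product 0.00518 + 0.03013j
  m=+0: Y*=-0.24018 + 0.00000j  Y=0.28900 + 0.00000j  product -0.06941 + 0.00000j
  m=+1: Y*=-0.16419 - 0.14016j  Y=0.07237 + 0.12172j  product 0.00518 - 0.03013j
  m=+2: Y*=0.04132 + 0.25999j  Y=0.14571 - 0.26797j  product 0.07569 + 0.02681j
  m=+3: Y*=-0.09238 + 0.15103j  Y=0.09910 - 0.00380j  product -0.00858 + 0.01532j
  m=+4: Y*=0.31516 - 0.10278j  Y=-0.19033 - 0.29385j  product -0.09019 - 0.07305j
  m=+5: Y*=0.05113 + 0.02110j  Y=-0.00897 + 0.01812j  product -0.00084 + 0.00074j
  m=+6: Y*=-0.19335 - 0.37795j  Y=-0.39976 + 0.03074j  product 0.08891 + 0.14515j
  m=+7: Y*=-0.08271 + 0.34745j  Y=0.22167 + 0.31506j  product -0.12780 + 0.05096j
Σ over m = -0.18467 + 0.00000j; ×(4π/15) → -0.15471 + 0.00000j. Real part: -0.154709

-0.154709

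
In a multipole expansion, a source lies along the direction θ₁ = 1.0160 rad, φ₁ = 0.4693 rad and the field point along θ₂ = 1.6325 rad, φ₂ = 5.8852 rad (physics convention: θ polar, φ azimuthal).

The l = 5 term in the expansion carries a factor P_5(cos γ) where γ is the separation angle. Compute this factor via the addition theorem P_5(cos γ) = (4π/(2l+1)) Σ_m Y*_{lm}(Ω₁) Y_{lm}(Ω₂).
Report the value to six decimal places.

0.052635

Term-by-term m-sum for l=5 (normalisation 4π/11 = 1.142397):
  m=-5: Y*=-0.144208+0.147032i  Y=-0.187096+0.419940i  product -0.034764-0.088068i
  m=-4: Y*=-0.121739+0.384805i  Y=+0.001899-0.089799i  product +0.034324+0.011663i
  m=-3: Y*=+0.051594+0.313920i  Y=-0.122245-0.308891i  product +0.090660-0.054312i
  m=-2: Y*=-0.063859-0.087182i  Y=+0.072004+0.073542i  product +0.001813-0.010974i
  m=-1: Y*=-0.307842-0.156102i  Y=+0.279089+0.117335i  product -0.067599-0.079687i
  m=+0: Y*=+0.026297-0.000000i  Y=-0.106262+0.000000i  product -0.002794+0.000000i
  m=+1: Y*=+0.307842-0.156102i  Y=-0.279089+0.117335i  product -0.067599+0.079687i
  m=+2: Y*=-0.063859+0.087182i  Y=+0.072004-0.073542i  product +0.001813+0.010974i
  m=+3: Y*=-0.051594+0.313920i  Y=+0.122245-0.308891i  product +0.090660+0.054312i
  m=+4: Y*=-0.121739-0.384805i  Y=+0.001899+0.089799i  product +0.034324-0.011663i
  m=+5: Y*=+0.144208+0.147032i  Y=+0.187096+0.419940i  product -0.034764+0.088068i
Σ over m = +0.046074-0.000000i; ×(4π/11) → +0.052635-0.000000i. Real part: 0.052635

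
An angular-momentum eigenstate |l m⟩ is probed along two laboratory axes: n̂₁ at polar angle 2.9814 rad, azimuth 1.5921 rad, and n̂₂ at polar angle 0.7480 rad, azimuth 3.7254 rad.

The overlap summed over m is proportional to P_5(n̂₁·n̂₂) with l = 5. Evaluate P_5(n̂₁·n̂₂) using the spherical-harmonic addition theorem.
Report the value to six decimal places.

Expand P_5 via completeness: Σ_{m} conj(Y_{5,m}) at Ω₁ times Y_{5,m} at Ω₂ —
  term(m=-5) = -0.000001+0.000003i   from Y*(Ω₁)=-0.000005+0.000048i, Y(Ω₂)=+0.065902+0.014914i
  term(m=-4) = +0.000136+0.000168i   from Y*(Ω₁)=-0.000935-0.000080i, Y(Ω₂)=-0.159383-0.166210i
  term(m=-3) = +0.004525-0.000531i   from Y*(Ω₁)=+0.000697-0.010888i, Y(Ω₂)=+0.075022+0.410820i
  term(m=-2) = +0.012421-0.025993i   from Y*(Ω₁)=+0.081812+0.003488i, Y(Ω₂)=+0.138029-0.323595i
  term(m=-1) = +0.019897+0.031560i   from Y*(Ω₁)=-0.007946+0.372916i, Y(Ω₂)=+0.083456-0.055133i
  term(m=+0) = +0.289674+0.000000i   from Y*(Ω₁)=-0.763834-0.000000i, Y(Ω₂)=-0.379237+0.000000i
  term(m=+1) = +0.019897-0.031560i   from Y*(Ω₁)=+0.007946+0.372916i, Y(Ω₂)=-0.083456-0.055133i
  term(m=+2) = +0.012421+0.025993i   from Y*(Ω₁)=+0.081812-0.003488i, Y(Ω₂)=+0.138029+0.323595i
  term(m=+3) = +0.004525+0.000531i   from Y*(Ω₁)=-0.000697-0.010888i, Y(Ω₂)=-0.075022+0.410820i
  term(m=+4) = +0.000136-0.000168i   from Y*(Ω₁)=-0.000935+0.000080i, Y(Ω₂)=-0.159383+0.166210i
  term(m=+5) = -0.000001-0.000003i   from Y*(Ω₁)=+0.000005+0.000048i, Y(Ω₂)=-0.065902+0.014914i
Total Σ_m = +0.363630-0.000000i. Multiply by 1.142397: +0.415410-0.000000i. P_5(cos γ) = 0.415410

0.415410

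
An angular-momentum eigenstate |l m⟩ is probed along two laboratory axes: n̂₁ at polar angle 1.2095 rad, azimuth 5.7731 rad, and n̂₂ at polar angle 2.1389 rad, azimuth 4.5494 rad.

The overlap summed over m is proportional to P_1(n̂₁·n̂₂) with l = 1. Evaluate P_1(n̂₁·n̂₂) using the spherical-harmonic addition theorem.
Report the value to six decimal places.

Term-by-term m-sum for l=1 (normalisation 4π/3 = 4.188790):
  term(m=-1) = +0.032017+0.088508i   from Y*(Ω₁)=+0.282048-0.157797i, Y(Ω₂)=-0.047257+0.287365i
  term(m=+0) = -0.045404+0.000000i   from Y*(Ω₁)=+0.172715-0.000000i, Y(Ω₂)=-0.262885+0.000000i
  term(m=+1) = +0.032017-0.088508i   from Y*(Ω₁)=-0.282048-0.157797i, Y(Ω₂)=+0.047257+0.287365i
Accumulated sum +0.018630+0.000000i; after 4π/(2l+1) scaling, +0.078036+0.000000i ⇒ P_1 = 0.078036

0.078036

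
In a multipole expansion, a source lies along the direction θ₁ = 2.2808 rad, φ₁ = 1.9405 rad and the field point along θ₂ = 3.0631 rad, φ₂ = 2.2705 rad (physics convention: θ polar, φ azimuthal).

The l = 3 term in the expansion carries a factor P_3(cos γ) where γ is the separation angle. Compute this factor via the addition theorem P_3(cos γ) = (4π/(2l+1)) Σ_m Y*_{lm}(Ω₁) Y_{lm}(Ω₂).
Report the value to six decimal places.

Summing Y*_{l m}(θ₁,φ₁)·Y_{l m}(θ₂,φ₂) over m ∈ [−3, 3]; prefactor 4π/(2·3+1) = 1.795196:
  term(m=-3) = 0.00002 - 0.00003j   from Y*(Ω₁)=0.16292 - 0.08106j, Y(Ω₂)=0.00017 - 0.00010j
  term(m=-2) = 0.00190 - 0.00147j   from Y*(Ω₁)=0.28307 + 0.25816j, Y(Ω₂)=0.00107 - 0.00617j
  term(m=-1) = 0.02622 - 0.00898j   from Y*(Ω₁)=-0.09958 + 0.25697j, Y(Ω₂)=-0.06478 - 0.07695j
  term(m=+0) = -0.15603 + 0.00000j   from Y*(Ω₁)=0.21298 + 0.00000j, Y(Ω₂)=-0.73262 + 0.00000j
  term(m=+1) = 0.02622 + 0.00898j   from Y*(Ω₁)=0.09958 + 0.25697j, Y(Ω₂)=0.06478 - 0.07695j
  term(m=+2) = 0.00190 + 0.00147j   from Y*(Ω₁)=0.28307 - 0.25816j, Y(Ω₂)=0.00107 + 0.00617j
  term(m=+3) = 0.00002 + 0.00003j   from Y*(Ω₁)=-0.16292 - 0.08106j, Y(Ω₂)=-0.00017 - 0.00010j
Total Σ_m = -0.09975 + 0.00000j. Multiply by 1.795196: -0.17907 + 0.00000j. P_3(cos γ) = -0.179069

-0.179069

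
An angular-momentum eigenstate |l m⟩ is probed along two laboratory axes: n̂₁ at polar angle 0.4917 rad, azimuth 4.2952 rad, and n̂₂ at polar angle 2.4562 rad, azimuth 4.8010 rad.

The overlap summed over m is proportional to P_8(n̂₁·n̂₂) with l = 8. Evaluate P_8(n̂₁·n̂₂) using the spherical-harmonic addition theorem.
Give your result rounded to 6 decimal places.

-0.243344

Addition theorem: P_8(cos γ) = (4π/17) Σ_m Y*_{lm}(Ω₁) Y_{lm}(Ω₂), m = −8…8:
  [-8]  conj(Y_{8,-8})(Ω₁) = -0.001248+0.000248i ; Y_{8,-8}(Ω₂) = +0.010082-0.008647i ; Δ = -0.000010+0.000013i
  [-7]  conj(Y_{8,-7})(Ω₁) = +0.002086-0.009271i ; Y_{8,-7}(Ω₂) = +0.037770+0.052876i ; Δ = +0.000569-0.000240i
  [-6]  conj(Y_{8,-6})(Ω₁) = +0.035674+0.026475i ; Y_{8,-6}(Ω₂) = -0.166739+0.098069i ; Δ = -0.008545-0.000916i
  [-5]  conj(Y_{8,-5})(Ω₁) = -0.126667+0.071711i ; Y_{8,-5}(Ω₂) = -0.164262-0.346166i ; Δ = +0.045631+0.032069i
  [-4]  conj(Y_{8,-4})(Ω₁) = -0.032956-0.335350i ; Y_{8,-4}(Ω₂) = +0.446436-0.165214i ; Δ = -0.070117-0.144267i
  [-3]  conj(Y_{8,-3})(Ω₁) = +0.488310+0.161403i ; Y_{8,-3}(Ω₂) = +0.064259+0.236007i ; Δ = -0.006714+0.125616i
  [-2]  conj(Y_{8,-2})(Ω₁) = -0.260542+0.287402i ; Y_{8,-2}(Ω₂) = +0.229280-0.041064i ; Δ = -0.047935+0.076594i
  [-1]  conj(Y_{8,-1})(Ω₁) = +0.062034+0.139967i ; Y_{8,-1}(Ω₂) = +0.033071+0.372243i ; Δ = -0.050050+0.027721i
  [+0]  conj(Y_{8,0})(Ω₁) = -0.449871-0.000000i ; Y_{8,0}(Ω₂) = +0.121938+0.000000i ; Δ = -0.054857-0.000000i
  [+1]  conj(Y_{8,1})(Ω₁) = -0.062034+0.139967i ; Y_{8,1}(Ω₂) = -0.033071+0.372243i ; Δ = -0.050050-0.027721i
  [+2]  conj(Y_{8,2})(Ω₁) = -0.260542-0.287402i ; Y_{8,2}(Ω₂) = +0.229280+0.041064i ; Δ = -0.047935-0.076594i
  [+3]  conj(Y_{8,3})(Ω₁) = -0.488310+0.161403i ; Y_{8,3}(Ω₂) = -0.064259+0.236007i ; Δ = -0.006714-0.125616i
  [+4]  conj(Y_{8,4})(Ω₁) = -0.032956+0.335350i ; Y_{8,4}(Ω₂) = +0.446436+0.165214i ; Δ = -0.070117+0.144267i
  [+5]  conj(Y_{8,5})(Ω₁) = +0.126667+0.071711i ; Y_{8,5}(Ω₂) = +0.164262-0.346166i ; Δ = +0.045631-0.032069i
  [+6]  conj(Y_{8,6})(Ω₁) = +0.035674-0.026475i ; Y_{8,6}(Ω₂) = -0.166739-0.098069i ; Δ = -0.008545+0.000916i
  [+7]  conj(Y_{8,7})(Ω₁) = -0.002086-0.009271i ; Y_{8,7}(Ω₂) = -0.037770+0.052876i ; Δ = +0.000569+0.000240i
  [+8]  conj(Y_{8,8})(Ω₁) = -0.001248-0.000248i ; Y_{8,8}(Ω₂) = +0.010082+0.008647i ; Δ = -0.000010-0.000013i
Σ over m = -0.329200-0.000000i; ×(4π/17) → -0.243344-0.000000i. Real part: -0.243344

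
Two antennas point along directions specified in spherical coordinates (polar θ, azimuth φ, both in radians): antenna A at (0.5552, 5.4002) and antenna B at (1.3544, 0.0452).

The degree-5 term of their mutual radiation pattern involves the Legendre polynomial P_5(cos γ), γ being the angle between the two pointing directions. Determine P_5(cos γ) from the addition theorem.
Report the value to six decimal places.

0.109640

Addition theorem: P_5(cos γ) = (4π/11) Σ_m Y*_{lm}(Ω₁) Y_{lm}(Ω₂), m = −5…5:
  term(m=-5) = -0.00056 + 0.00777j   from Y*(Ω₁)=-0.00554 + 0.01806j, Y(Ω₂)=0.40199 - 0.09243j
  term(m=-4) = -0.02323 + 0.01493j   from Y*(Ω₁)=-0.08904 + 0.03664j, Y(Ω₂)=0.28207 - 0.05156j
  term(m=-3) = 0.04923 + 0.01836j   from Y*(Ω₁)=-0.24550 - 0.13178j, Y(Ω₂)=-0.18684 + 0.02549j
  term(m=-2) = 0.03933 + 0.13396j   from Y*(Ω₁)=-0.09052 - 0.45791j, Y(Ω₂)=-0.29788 + 0.02700j
  term(m=-1) = 0.02327 - 0.03108j   from Y*(Ω₁)=0.19736 - 0.24020j, Y(Ω₂)=0.12475 - 0.00564j
  term(m=+0) = -0.08011 + 0.00000j   from Y*(Ω₁)=-0.26793 + 0.00000j, Y(Ω₂)=0.29899 + 0.00000j
  term(m=+1) = 0.02327 + 0.03108j   from Y*(Ω₁)=-0.19736 - 0.24020j, Y(Ω₂)=-0.12475 - 0.00564j
  term(m=+2) = 0.03933 - 0.13396j   from Y*(Ω₁)=-0.09052 + 0.45791j, Y(Ω₂)=-0.29788 - 0.02700j
  term(m=+3) = 0.04923 - 0.01836j   from Y*(Ω₁)=0.24550 - 0.13178j, Y(Ω₂)=0.18684 + 0.02549j
  term(m=+4) = -0.02323 - 0.01493j   from Y*(Ω₁)=-0.08904 - 0.03664j, Y(Ω₂)=0.28207 + 0.05156j
  term(m=+5) = -0.00056 - 0.00777j   from Y*(Ω₁)=0.00554 + 0.01806j, Y(Ω₂)=-0.40199 - 0.09243j
Σ over m = 0.09597 - 0.00000j; ×(4π/11) → 0.10964 - 0.00000j. Real part: 0.109640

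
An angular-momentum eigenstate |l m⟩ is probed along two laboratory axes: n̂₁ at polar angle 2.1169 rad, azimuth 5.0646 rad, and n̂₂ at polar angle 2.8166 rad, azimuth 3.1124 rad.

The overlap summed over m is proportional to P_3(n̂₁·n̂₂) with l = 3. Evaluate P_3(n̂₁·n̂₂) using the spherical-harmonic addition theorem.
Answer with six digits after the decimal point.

Expand P_3 via completeness: Σ_{m} conj(Y_{3,m}) at Ω₁ times Y_{3,m} at Ω₂ —
  [-3]  conj(Y_{3,-3})(Ω₁) = (-0.226704, 0.128051) ; Y_{3,-3}(Ω₂) = (-0.013530, -0.001188) ; Δ = (0.003219, -0.001463)
  [-2]  conj(Y_{3,-2})(Ω₁) = (0.295353, 0.251013) ; Y_{3,-2}(Ω₂) = (-0.098573, -0.005762) ; Δ = (-0.027667, -0.026445)
  [-1]  conj(Y_{3,-1})(Ω₁) = (0.033220, -0.090386) ; Y_{3,-1}(Ω₂) = (-0.360011, -0.010513) ; Δ = (-0.012910, 0.032191)
  [+0]  conj(Y_{3,0})(Ω₁) = (0.320048, -0.000000) ; Y_{3,0}(Ω₂) = (-0.527008, 0.000000) ; Δ = (-0.168668, 0.000000)
  [+1]  conj(Y_{3,1})(Ω₁) = (-0.033220, -0.090386) ; Y_{3,1}(Ω₂) = (0.360011, -0.010513) ; Δ = (-0.012910, -0.032191)
  [+2]  conj(Y_{3,2})(Ω₁) = (0.295353, -0.251013) ; Y_{3,2}(Ω₂) = (-0.098573, 0.005762) ; Δ = (-0.027667, 0.026445)
  [+3]  conj(Y_{3,3})(Ω₁) = (0.226704, 0.128051) ; Y_{3,3}(Ω₂) = (0.013530, -0.001188) ; Δ = (0.003219, 0.001463)
Σ over m = (-0.243383, -0.000000); ×(4π/7) → (-0.436920, -0.000000). Real part: -0.436920

-0.436920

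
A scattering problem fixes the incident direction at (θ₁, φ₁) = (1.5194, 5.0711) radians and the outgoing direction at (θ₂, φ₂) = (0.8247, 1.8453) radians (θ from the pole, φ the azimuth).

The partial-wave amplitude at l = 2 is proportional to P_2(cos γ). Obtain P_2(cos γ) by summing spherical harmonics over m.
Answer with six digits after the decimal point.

0.226425

Addition theorem: P_2(cos γ) = (4π/5) Σ_m Y*_{lm}(Ω₁) Y_{lm}(Ω₂), m = −2…2:
  m=-2: Y*=-0.29029 - 0.25328j  Y=-0.17769 + 0.10870j  product 0.07911 + 0.01345j
  m=-1: Y*=0.01392 - 0.03711j  Y=-0.10438 - 0.37066j  product -0.01521 - 0.00128j
  m=+0: Y*=-0.31289 + 0.00000j  Y=0.12055 + 0.00000j  product -0.03772 + 0.00000j
  m=+1: Y*=-0.01392 - 0.03711j  Y=0.10438 - 0.37066j  product -0.01521 + 0.00128j
  m=+2: Y*=-0.29029 + 0.25328j  Y=-0.17769 - 0.10870j  product 0.07911 - 0.01345j
Σ over m = 0.09009 + 0.00000j; ×(4π/5) → 0.22642 + 0.00000j. Real part: 0.226425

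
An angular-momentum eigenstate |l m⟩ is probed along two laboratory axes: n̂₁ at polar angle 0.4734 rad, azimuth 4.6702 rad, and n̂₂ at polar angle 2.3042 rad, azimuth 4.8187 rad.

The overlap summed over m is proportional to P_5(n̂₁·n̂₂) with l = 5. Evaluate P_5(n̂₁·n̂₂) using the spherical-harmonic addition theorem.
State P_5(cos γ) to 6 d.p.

-0.343291

Term-by-term m-sum for l=5 (normalisation 4π/11 = 1.142397):
  [-5]  conj(Y_{5,-5})(Ω₁) = -0.001914-0.008940i ; Y_{5,-5}(Ω₂) = +0.053235+0.090534i ; Δ = +0.000707-0.000649i
  [-4]  conj(Y_{5,-4})(Ω₁) = +0.055637-0.009479i ; Y_{5,-4}(Ω₂) = -0.272609+0.123458i ; Δ = -0.013997+0.009453i
  [-3]  conj(Y_{5,-3})(Ω₁) = +0.025364+0.199333i ; Y_{5,-3}(Ω₂) = -0.134886-0.408490i ; Δ = +0.078004-0.037248i
  [-2]  conj(Y_{5,-2})(Ω₁) = -0.430016+0.036370i ; Y_{5,-2}(Ω₂) = +0.210718-0.045491i ; Δ = -0.088958+0.027226i
  [-1]  conj(Y_{5,-1})(Ω₁) = -0.019013-0.450406i ; Y_{5,-1}(Ω₂) = -0.026680-0.250018i ; Δ = -0.112102+0.016771i
  [+0]  conj(Y_{5,0})(Ω₁) = -0.095569-0.000000i ; Y_{5,0}(Ω₂) = +0.290991+0.000000i ; Δ = -0.027810-0.000000i
  [+1]  conj(Y_{5,1})(Ω₁) = +0.019013-0.450406i ; Y_{5,1}(Ω₂) = +0.026680-0.250018i ; Δ = -0.112102-0.016771i
  [+2]  conj(Y_{5,2})(Ω₁) = -0.430016-0.036370i ; Y_{5,2}(Ω₂) = +0.210718+0.045491i ; Δ = -0.088958-0.027226i
  [+3]  conj(Y_{5,3})(Ω₁) = -0.025364+0.199333i ; Y_{5,3}(Ω₂) = +0.134886-0.408490i ; Δ = +0.078004+0.037248i
  [+4]  conj(Y_{5,4})(Ω₁) = +0.055637+0.009479i ; Y_{5,4}(Ω₂) = -0.272609-0.123458i ; Δ = -0.013997-0.009453i
  [+5]  conj(Y_{5,5})(Ω₁) = +0.001914-0.008940i ; Y_{5,5}(Ω₂) = -0.053235+0.090534i ; Δ = +0.000707+0.000649i
Accumulated sum -0.300500-0.000000i; after 4π/(2l+1) scaling, -0.343291-0.000000i ⇒ P_5 = -0.343291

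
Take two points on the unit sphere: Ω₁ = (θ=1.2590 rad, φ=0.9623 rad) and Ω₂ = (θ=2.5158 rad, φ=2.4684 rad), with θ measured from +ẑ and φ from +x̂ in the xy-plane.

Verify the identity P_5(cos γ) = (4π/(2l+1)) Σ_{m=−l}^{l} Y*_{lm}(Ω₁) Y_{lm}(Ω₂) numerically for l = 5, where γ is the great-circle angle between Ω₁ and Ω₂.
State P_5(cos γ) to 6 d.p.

-0.317959

Expand P_5 via completeness: Σ_{m} conj(Y_{5,m}) at Ω₁ times Y_{5,m} at Ω₂ —
  m=-5: Y*=+0.035871-0.360742i  Y=+0.031199+0.007120i  product +0.003688-0.010999i
  m=-4: Y*=-0.280785-0.240177i  Y=+0.126159-0.060759i  product -0.050016-0.013240i
  m=-3: Y*=+0.044175-0.011501i  Y=+0.148167-0.307686i  product +0.003007-0.015296i
  m=-2: Y*=+0.117110-0.317074i  Y=-0.101804-0.446007i  product -0.153339-0.019952i
  m=-1: Y*=-0.022918-0.032896i  Y=-0.126930-0.101222i  product -0.000421+0.006495i
  m=+0: Y*=+0.321830-0.000000i  Y=+0.359937+0.000000i  product +0.115838+0.000000i
  m=+1: Y*=+0.022918-0.032896i  Y=+0.126930-0.101222i  product -0.000421-0.006495i
  m=+2: Y*=+0.117110+0.317074i  Y=-0.101804+0.446007i  product -0.153339+0.019952i
  m=+3: Y*=-0.044175-0.011501i  Y=-0.148167-0.307686i  product +0.003007+0.015296i
  m=+4: Y*=-0.280785+0.240177i  Y=+0.126159+0.060759i  product -0.050016+0.013240i
  m=+5: Y*=-0.035871-0.360742i  Y=-0.031199+0.007120i  product +0.003688+0.010999i
Total Σ_m = -0.278326+0.000000i. Multiply by 1.142397: -0.317959+0.000000i. P_5(cos γ) = -0.317959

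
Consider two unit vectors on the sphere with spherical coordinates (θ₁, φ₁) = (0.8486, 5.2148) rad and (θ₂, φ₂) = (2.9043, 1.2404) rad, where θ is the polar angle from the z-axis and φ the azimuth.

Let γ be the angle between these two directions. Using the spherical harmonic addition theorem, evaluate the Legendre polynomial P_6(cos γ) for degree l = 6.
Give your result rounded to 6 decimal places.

Addition theorem: P_6(cos γ) = (4π/13) Σ_m Y*_{lm}(Ω₁) Y_{lm}(Ω₂), m = −6…6:
  [-6]  conj(Y_{6,-6})(Ω₁) = 0.08553 - 0.01093j ; Y_{6,-6}(Ω₂) = 0.00003 - 0.00007j ; Δ = 0.00000 - 0.00001j
  [-5]  conj(Y_{6,-5})(Ω₁) = 0.15492 + 0.21269j ; Y_{6,-5}(Ω₂) = -0.00116 - 0.00009j ; Δ = -0.00016 - 0.00026j
  [-4]  conj(Y_{6,-4})(Ω₁) = -0.18293 + 0.38974j ; Y_{6,-4}(Ω₂) = 0.00252 + 0.00992j ; Δ = -0.00433 - 0.00083j
  [-3]  conj(Y_{6,-3})(Ω₁) = -0.32799 + 0.02088j ; Y_{6,-3}(Ω₂) = 0.05087 - 0.03330j ; Δ = -0.01599 + 0.01198j
  [-2]  conj(Y_{6,-2})(Ω₁) = 0.05550 + 0.08736j ; Y_{6,-2}(Ω₂) = -0.19109 - 0.14855j ; Δ = 0.00237 - 0.02494j
  [-1]  conj(Y_{6,-1})(Ω₁) = -0.17791 + 0.32380j ; Y_{6,-1}(Ω₂) = -0.18663 + 0.54416j ; Δ = -0.14299 - 0.15724j
  [+0]  conj(Y_{6,0})(Ω₁) = 0.00056 + 0.00000j ; Y_{6,0}(Ω₂) = 0.49786 + 0.00000j ; Δ = 0.00028 + 0.00000j
  [+1]  conj(Y_{6,1})(Ω₁) = 0.17791 + 0.32380j ; Y_{6,1}(Ω₂) = 0.18663 + 0.54416j ; Δ = -0.14299 + 0.15724j
  [+2]  conj(Y_{6,2})(Ω₁) = 0.05550 - 0.08736j ; Y_{6,2}(Ω₂) = -0.19109 + 0.14855j ; Δ = 0.00237 + 0.02494j
  [+3]  conj(Y_{6,3})(Ω₁) = 0.32799 + 0.02088j ; Y_{6,3}(Ω₂) = -0.05087 - 0.03330j ; Δ = -0.01599 - 0.01198j
  [+4]  conj(Y_{6,4})(Ω₁) = -0.18293 - 0.38974j ; Y_{6,4}(Ω₂) = 0.00252 - 0.00992j ; Δ = -0.00433 + 0.00083j
  [+5]  conj(Y_{6,5})(Ω₁) = -0.15492 + 0.21269j ; Y_{6,5}(Ω₂) = 0.00116 - 0.00009j ; Δ = -0.00016 + 0.00026j
  [+6]  conj(Y_{6,6})(Ω₁) = 0.08553 + 0.01093j ; Y_{6,6}(Ω₂) = 0.00003 + 0.00007j ; Δ = 0.00000 + 0.00001j
Total Σ_m = -0.32191 + 0.00000j. Multiply by 0.966644: -0.31117 + 0.00000j. P_6(cos γ) = -0.311174

-0.311174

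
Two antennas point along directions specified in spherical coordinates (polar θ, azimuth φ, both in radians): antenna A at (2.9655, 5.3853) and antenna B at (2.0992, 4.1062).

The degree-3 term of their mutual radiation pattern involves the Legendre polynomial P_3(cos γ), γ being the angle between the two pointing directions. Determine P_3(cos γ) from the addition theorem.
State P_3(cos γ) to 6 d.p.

-0.416431

Term-by-term m-sum for l=3 (normalisation 4π/7 = 1.795196):
  m=-3: Y*=-0.00202 - 0.00097j  Y=0.26053 + 0.06591j  product -0.00046 - 0.00039j
  m=-2: Y*=0.00689 + 0.03010j  Y=0.13480 + 0.35986j  product -0.00990 + 0.00654j
  m=-1: Y*=0.13573 - 0.17030j  Y=-0.04307 + 0.06213j  product 0.00473 + 0.01577j
  m=+0: Y*=-0.67843 + 0.00000j  Y=0.32532 + 0.00000j  product -0.22071 + 0.00000j
  m=+1: Y*=-0.13573 - 0.17030j  Y=0.04307 + 0.06213j  product 0.00473 - 0.01577j
  m=+2: Y*=0.00689 - 0.03010j  Y=0.13480 - 0.35986j  product -0.00990 - 0.00654j
  m=+3: Y*=0.00202 - 0.00097j  Y=-0.26053 + 0.06591j  product -0.00046 + 0.00039j
Accumulated sum -0.23197 + 0.00000j; after 4π/(2l+1) scaling, -0.41643 + 0.00000j ⇒ P_3 = -0.416431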